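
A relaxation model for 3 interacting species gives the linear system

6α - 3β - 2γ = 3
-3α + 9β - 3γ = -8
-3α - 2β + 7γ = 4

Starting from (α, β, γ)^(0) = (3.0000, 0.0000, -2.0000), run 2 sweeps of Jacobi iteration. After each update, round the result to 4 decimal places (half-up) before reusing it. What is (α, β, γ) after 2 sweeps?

Iteration 1:
  α = (3 - (-3)·0.0000 - (-2)·-2.0000) / (6) = -0.1667
  β = (-8 - (-3)·3.0000 - (-3)·-2.0000) / (9) = -0.5556
  γ = (4 - (-3)·3.0000 - (-2)·0.0000) / (7) = 1.8571
Iteration 2:
  α = (3 - (-3)·-0.5556 - (-2)·1.8571) / (6) = 0.8412
  β = (-8 - (-3)·-0.1667 - (-3)·1.8571) / (9) = -0.3254
  γ = (4 - (-3)·-0.1667 - (-2)·-0.5556) / (7) = 0.3412

(0.8412, -0.3254, 0.3412)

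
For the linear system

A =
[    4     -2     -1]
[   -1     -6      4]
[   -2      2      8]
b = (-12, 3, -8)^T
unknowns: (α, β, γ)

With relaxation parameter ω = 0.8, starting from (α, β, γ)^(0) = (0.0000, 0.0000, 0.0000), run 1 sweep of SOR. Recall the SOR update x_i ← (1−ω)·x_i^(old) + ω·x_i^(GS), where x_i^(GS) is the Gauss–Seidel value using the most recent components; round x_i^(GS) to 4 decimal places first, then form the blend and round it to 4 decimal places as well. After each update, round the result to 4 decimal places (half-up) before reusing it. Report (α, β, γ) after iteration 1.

(-2.4000, -0.0800, -1.2640)

Iteration 1:
  α: GS value = (-12 - (-2)·0.0000 - (-1)·0.0000) / (4) = -3.0000;  α ← (1−ω)·0.0000 + ω·-3.0000 = -2.4000
  β: GS value = (3 - (-1)·-2.4000 - (4)·0.0000) / (-6) = -0.1000;  β ← (1−ω)·0.0000 + ω·-0.1000 = -0.0800
  γ: GS value = (-8 - (-2)·-2.4000 - (2)·-0.0800) / (8) = -1.5800;  γ ← (1−ω)·0.0000 + ω·-1.5800 = -1.2640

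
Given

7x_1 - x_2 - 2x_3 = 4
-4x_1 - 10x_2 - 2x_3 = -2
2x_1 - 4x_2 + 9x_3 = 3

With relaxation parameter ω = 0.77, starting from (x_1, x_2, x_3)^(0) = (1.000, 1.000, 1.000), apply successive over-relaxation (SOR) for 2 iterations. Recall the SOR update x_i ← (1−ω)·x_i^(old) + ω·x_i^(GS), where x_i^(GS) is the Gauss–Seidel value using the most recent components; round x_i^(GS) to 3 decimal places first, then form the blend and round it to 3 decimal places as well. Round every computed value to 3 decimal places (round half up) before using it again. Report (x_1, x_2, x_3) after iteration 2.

(0.725, -0.132, 0.154)

Iteration 1:
  x_1: GS value = (4 - (-1)·1.000 - (-2)·1.000) / (7) = 1.000;  x_1 ← (1−ω)·1.000 + ω·1.000 = 1.000
  x_2: GS value = (-2 - (-4)·1.000 - (-2)·1.000) / (-10) = -0.400;  x_2 ← (1−ω)·1.000 + ω·-0.400 = -0.078
  x_3: GS value = (3 - (2)·1.000 - (-4)·-0.078) / (9) = 0.076;  x_3 ← (1−ω)·1.000 + ω·0.076 = 0.289
Iteration 2:
  x_1: GS value = (4 - (-1)·-0.078 - (-2)·0.289) / (7) = 0.643;  x_1 ← (1−ω)·1.000 + ω·0.643 = 0.725
  x_2: GS value = (-2 - (-4)·0.725 - (-2)·0.289) / (-10) = -0.148;  x_2 ← (1−ω)·-0.078 + ω·-0.148 = -0.132
  x_3: GS value = (3 - (2)·0.725 - (-4)·-0.132) / (9) = 0.114;  x_3 ← (1−ω)·0.289 + ω·0.114 = 0.154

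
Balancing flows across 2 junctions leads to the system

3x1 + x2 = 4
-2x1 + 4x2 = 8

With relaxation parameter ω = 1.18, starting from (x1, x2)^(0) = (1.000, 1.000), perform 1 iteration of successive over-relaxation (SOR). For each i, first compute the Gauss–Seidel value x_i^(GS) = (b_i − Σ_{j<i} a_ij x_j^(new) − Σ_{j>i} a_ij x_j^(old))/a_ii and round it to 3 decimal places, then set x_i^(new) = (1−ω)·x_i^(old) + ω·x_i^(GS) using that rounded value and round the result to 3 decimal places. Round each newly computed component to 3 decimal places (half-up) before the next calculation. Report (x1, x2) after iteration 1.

Iteration 1:
  x1: GS value = (4 - (1)·1.000) / (3) = 1.000;  x1 ← (1−ω)·1.000 + ω·1.000 = 1.000
  x2: GS value = (8 - (-2)·1.000) / (4) = 2.500;  x2 ← (1−ω)·1.000 + ω·2.500 = 2.770

(1.000, 2.770)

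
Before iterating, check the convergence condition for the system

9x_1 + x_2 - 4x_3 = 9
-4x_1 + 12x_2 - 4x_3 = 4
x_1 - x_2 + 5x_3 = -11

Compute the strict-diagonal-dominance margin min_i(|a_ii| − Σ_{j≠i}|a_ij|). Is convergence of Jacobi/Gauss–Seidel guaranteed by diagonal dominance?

row 1: |9| − (1+4) = 4
row 2: |12| − (4+4) = 4
row 3: |5| − (1+1) = 3
minimum over rows = 3 → strictly diagonally dominant (convergence guaranteed)

3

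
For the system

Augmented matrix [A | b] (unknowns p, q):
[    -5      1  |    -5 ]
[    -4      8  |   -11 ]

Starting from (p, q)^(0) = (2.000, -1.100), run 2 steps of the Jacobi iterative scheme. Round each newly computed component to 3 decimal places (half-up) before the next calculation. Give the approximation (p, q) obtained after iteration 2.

(0.925, -0.985)

Iteration 1:
  p = (-5 - (1)·-1.100) / (-5) = 0.780
  q = (-11 - (-4)·2.000) / (8) = -0.375
Iteration 2:
  p = (-5 - (1)·-0.375) / (-5) = 0.925
  q = (-11 - (-4)·0.780) / (8) = -0.985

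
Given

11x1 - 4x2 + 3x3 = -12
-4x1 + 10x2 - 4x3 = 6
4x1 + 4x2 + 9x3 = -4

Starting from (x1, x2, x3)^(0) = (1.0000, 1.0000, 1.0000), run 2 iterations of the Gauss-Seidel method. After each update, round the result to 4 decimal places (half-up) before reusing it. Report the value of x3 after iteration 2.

Iteration 1:
  x1 = (-12 - (-4)·1.0000 - (3)·1.0000) / (11) = -1.0000
  x2 = (6 - (-4)·-1.0000 - (-4)·1.0000) / (10) = 0.6000
  x3 = (-4 - (4)·-1.0000 - (4)·0.6000) / (9) = -0.2667
Iteration 2:
  x1 = (-12 - (-4)·0.6000 - (3)·-0.2667) / (11) = -0.8000
  x2 = (6 - (-4)·-0.8000 - (-4)·-0.2667) / (10) = 0.1733
  x3 = (-4 - (4)·-0.8000 - (4)·0.1733) / (9) = -0.1659

-0.1659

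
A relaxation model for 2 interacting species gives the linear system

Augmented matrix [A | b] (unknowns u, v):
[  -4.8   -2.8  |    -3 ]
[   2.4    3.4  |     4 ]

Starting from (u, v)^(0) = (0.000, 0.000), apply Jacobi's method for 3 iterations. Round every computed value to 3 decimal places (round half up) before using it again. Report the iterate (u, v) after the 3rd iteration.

Iteration 1:
  u = (-3 - (-2.8)·0.000) / (-4.8) = 0.625
  v = (4 - (2.4)·0.000) / (3.4) = 1.176
Iteration 2:
  u = (-3 - (-2.8)·1.176) / (-4.8) = -0.061
  v = (4 - (2.4)·0.625) / (3.4) = 0.735
Iteration 3:
  u = (-3 - (-2.8)·0.735) / (-4.8) = 0.196
  v = (4 - (2.4)·-0.061) / (3.4) = 1.220

(0.196, 1.220)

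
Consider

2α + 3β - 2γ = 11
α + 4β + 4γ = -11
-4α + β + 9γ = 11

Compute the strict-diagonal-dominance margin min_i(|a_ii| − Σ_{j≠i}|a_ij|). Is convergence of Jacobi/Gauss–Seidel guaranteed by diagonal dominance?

row 1: |2| − (3+2) = -3
row 2: |4| − (1+4) = -1
row 3: |9| − (4+1) = 4
minimum over rows = -3 → not strictly diagonally dominant

-3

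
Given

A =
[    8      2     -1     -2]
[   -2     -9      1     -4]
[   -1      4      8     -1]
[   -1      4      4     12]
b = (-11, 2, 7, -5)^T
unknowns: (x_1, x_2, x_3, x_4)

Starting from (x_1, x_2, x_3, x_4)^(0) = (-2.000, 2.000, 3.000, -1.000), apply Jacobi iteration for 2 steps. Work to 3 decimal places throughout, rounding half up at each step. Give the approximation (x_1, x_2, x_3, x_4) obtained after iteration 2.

(-2.250, 1.111, -0.125, -0.729)

Iteration 1:
  x_1 = (-11 - (2)·2.000 - (-1)·3.000 - (-2)·-1.000) / (8) = -1.750
  x_2 = (2 - (-2)·-2.000 - (1)·3.000 - (-4)·-1.000) / (-9) = 1.000
  x_3 = (7 - (-1)·-2.000 - (4)·2.000 - (-1)·-1.000) / (8) = -0.500
  x_4 = (-5 - (-1)·-2.000 - (4)·2.000 - (4)·3.000) / (12) = -2.250
Iteration 2:
  x_1 = (-11 - (2)·1.000 - (-1)·-0.500 - (-2)·-2.250) / (8) = -2.250
  x_2 = (2 - (-2)·-1.750 - (1)·-0.500 - (-4)·-2.250) / (-9) = 1.111
  x_3 = (7 - (-1)·-1.750 - (4)·1.000 - (-1)·-2.250) / (8) = -0.125
  x_4 = (-5 - (-1)·-1.750 - (4)·1.000 - (4)·-0.500) / (12) = -0.729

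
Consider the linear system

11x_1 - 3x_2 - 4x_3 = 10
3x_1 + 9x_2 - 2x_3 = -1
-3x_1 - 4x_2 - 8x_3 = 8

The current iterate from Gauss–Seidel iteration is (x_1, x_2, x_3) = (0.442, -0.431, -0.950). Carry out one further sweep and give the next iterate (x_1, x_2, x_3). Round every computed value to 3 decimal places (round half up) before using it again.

(0.446, -0.471, -0.932)

One sweep:
  x_1 = (10 - (-3)·-0.431 - (-4)·-0.950) / (11) = 0.446
  x_2 = (-1 - (3)·0.446 - (-2)·-0.950) / (9) = -0.471
  x_3 = (8 - (-3)·0.446 - (-4)·-0.471) / (-8) = -0.932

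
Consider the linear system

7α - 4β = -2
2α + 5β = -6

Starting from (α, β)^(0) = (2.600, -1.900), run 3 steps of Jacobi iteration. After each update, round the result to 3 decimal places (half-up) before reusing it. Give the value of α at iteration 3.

-0.658

Iteration 1:
  α = (-2 - (-4)·-1.900) / (7) = -1.371
  β = (-6 - (2)·2.600) / (5) = -2.240
Iteration 2:
  α = (-2 - (-4)·-2.240) / (7) = -1.566
  β = (-6 - (2)·-1.371) / (5) = -0.652
Iteration 3:
  α = (-2 - (-4)·-0.652) / (7) = -0.658
  β = (-6 - (2)·-1.566) / (5) = -0.574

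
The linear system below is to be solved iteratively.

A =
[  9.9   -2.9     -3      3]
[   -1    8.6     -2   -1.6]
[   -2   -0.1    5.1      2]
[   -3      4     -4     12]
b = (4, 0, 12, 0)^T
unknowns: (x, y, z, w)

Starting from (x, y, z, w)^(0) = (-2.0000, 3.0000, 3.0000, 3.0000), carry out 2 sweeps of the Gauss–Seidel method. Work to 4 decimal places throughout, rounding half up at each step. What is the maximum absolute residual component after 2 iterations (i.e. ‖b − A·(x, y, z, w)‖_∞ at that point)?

Iteration 1:
  x = (4 - (-2.9)·3.0000 - (-3)·3.0000 - (3)·3.0000) / (9.9) = 1.2828
  y = (0 - (-1)·1.2828 - (-2)·3.0000 - (-1.6)·3.0000) / (8.6) = 1.4050
  z = (12 - (-2)·1.2828 - (-0.1)·1.4050 - (2)·3.0000) / (5.1) = 1.7071
  w = (0 - (-3)·1.2828 - (4)·1.4050 - (-4)·1.7071) / (12) = 0.4214
Iteration 2:
  x = (4 - (-2.9)·1.4050 - (-3)·1.7071 - (3)·0.4214) / (9.9) = 1.2052
  y = (0 - (-1)·1.2052 - (-2)·1.7071 - (-1.6)·0.4214) / (8.6) = 0.6155
  z = (12 - (-2)·1.2052 - (-0.1)·0.6155 - (2)·0.4214) / (5.1) = 2.6724
  w = (0 - (-3)·1.2052 - (4)·0.6155 - (-4)·2.6724) / (12) = 0.9869
Residual b − A·x = (-1.0900, 2.8357, -1.1311, 0.0004); ∞-norm = 2.8357

2.8357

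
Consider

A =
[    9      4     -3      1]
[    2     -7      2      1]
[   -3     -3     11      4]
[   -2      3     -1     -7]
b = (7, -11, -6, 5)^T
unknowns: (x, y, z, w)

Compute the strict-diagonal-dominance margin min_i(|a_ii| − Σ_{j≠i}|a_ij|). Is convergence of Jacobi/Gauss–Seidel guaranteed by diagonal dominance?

1

row 1: |9| − (4+3+1) = 1
row 2: |-7| − (2+2+1) = 2
row 3: |11| − (3+3+4) = 1
row 4: |-7| − (2+3+1) = 1
minimum over rows = 1 → strictly diagonally dominant (convergence guaranteed)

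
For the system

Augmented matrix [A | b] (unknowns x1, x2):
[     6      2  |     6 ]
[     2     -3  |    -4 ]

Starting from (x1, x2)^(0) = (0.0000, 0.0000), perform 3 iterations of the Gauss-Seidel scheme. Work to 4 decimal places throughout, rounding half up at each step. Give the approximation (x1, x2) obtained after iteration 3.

Iteration 1:
  x1 = (6 - (2)·0.0000) / (6) = 1.0000
  x2 = (-4 - (2)·1.0000) / (-3) = 2.0000
Iteration 2:
  x1 = (6 - (2)·2.0000) / (6) = 0.3333
  x2 = (-4 - (2)·0.3333) / (-3) = 1.5555
Iteration 3:
  x1 = (6 - (2)·1.5555) / (6) = 0.4815
  x2 = (-4 - (2)·0.4815) / (-3) = 1.6543

(0.4815, 1.6543)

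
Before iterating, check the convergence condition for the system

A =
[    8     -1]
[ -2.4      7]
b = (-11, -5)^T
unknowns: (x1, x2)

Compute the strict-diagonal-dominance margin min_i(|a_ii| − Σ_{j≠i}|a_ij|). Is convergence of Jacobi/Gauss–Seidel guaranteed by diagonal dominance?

row 1: |8| − (1) = 7
row 2: |7| − (2.4) = 4.6
minimum over rows = 4.6 → strictly diagonally dominant (convergence guaranteed)

4.6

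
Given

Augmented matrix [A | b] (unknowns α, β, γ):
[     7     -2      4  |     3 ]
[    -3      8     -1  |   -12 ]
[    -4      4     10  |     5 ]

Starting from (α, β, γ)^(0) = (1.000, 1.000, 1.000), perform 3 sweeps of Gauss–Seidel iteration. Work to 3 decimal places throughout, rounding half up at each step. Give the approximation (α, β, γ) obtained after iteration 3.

(-0.539, -1.589, 0.920)

Iteration 1:
  α = (3 - (-2)·1.000 - (4)·1.000) / (7) = 0.143
  β = (-12 - (-3)·0.143 - (-1)·1.000) / (8) = -1.321
  γ = (5 - (-4)·0.143 - (4)·-1.321) / (10) = 1.086
Iteration 2:
  α = (3 - (-2)·-1.321 - (4)·1.086) / (7) = -0.569
  β = (-12 - (-3)·-0.569 - (-1)·1.086) / (8) = -1.578
  γ = (5 - (-4)·-0.569 - (4)·-1.578) / (10) = 0.904
Iteration 3:
  α = (3 - (-2)·-1.578 - (4)·0.904) / (7) = -0.539
  β = (-12 - (-3)·-0.539 - (-1)·0.904) / (8) = -1.589
  γ = (5 - (-4)·-0.539 - (4)·-1.589) / (10) = 0.920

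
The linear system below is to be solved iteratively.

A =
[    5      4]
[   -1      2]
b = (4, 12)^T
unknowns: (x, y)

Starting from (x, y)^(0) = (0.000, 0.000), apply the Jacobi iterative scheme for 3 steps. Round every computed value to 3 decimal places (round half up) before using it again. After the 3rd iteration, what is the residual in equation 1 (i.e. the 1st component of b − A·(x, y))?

9.600

Iteration 1:
  x = (4 - (4)·0.000) / (5) = 0.800
  y = (12 - (-1)·0.000) / (2) = 6.000
Iteration 2:
  x = (4 - (4)·6.000) / (5) = -4.000
  y = (12 - (-1)·0.800) / (2) = 6.400
Iteration 3:
  x = (4 - (4)·6.400) / (5) = -4.320
  y = (12 - (-1)·-4.000) / (2) = 4.000
Residual b − A·x = (9.600, -0.320)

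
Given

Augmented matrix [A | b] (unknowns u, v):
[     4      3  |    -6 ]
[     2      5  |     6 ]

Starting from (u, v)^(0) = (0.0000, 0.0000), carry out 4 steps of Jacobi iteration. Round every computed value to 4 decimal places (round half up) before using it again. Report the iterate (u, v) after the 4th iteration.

(-3.1200, 2.3400)

Iteration 1:
  u = (-6 - (3)·0.0000) / (4) = -1.5000
  v = (6 - (2)·0.0000) / (5) = 1.2000
Iteration 2:
  u = (-6 - (3)·1.2000) / (4) = -2.4000
  v = (6 - (2)·-1.5000) / (5) = 1.8000
Iteration 3:
  u = (-6 - (3)·1.8000) / (4) = -2.8500
  v = (6 - (2)·-2.4000) / (5) = 2.1600
Iteration 4:
  u = (-6 - (3)·2.1600) / (4) = -3.1200
  v = (6 - (2)·-2.8500) / (5) = 2.3400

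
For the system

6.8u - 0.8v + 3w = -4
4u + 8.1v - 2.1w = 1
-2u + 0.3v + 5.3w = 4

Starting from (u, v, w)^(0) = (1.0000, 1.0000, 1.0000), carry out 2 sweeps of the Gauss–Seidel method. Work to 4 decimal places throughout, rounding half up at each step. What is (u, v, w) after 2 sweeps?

(-0.6506, 0.5390, 0.4787)

Iteration 1:
  u = (-4 - (-0.8)·1.0000 - (3)·1.0000) / (6.8) = -0.9118
  v = (1 - (4)·-0.9118 - (-2.1)·1.0000) / (8.1) = 0.8330
  w = (4 - (-2)·-0.9118 - (0.3)·0.8330) / (5.3) = 0.3635
Iteration 2:
  u = (-4 - (-0.8)·0.8330 - (3)·0.3635) / (6.8) = -0.6506
  v = (1 - (4)·-0.6506 - (-2.1)·0.3635) / (8.1) = 0.5390
  w = (4 - (-2)·-0.6506 - (0.3)·0.5390) / (5.3) = 0.4787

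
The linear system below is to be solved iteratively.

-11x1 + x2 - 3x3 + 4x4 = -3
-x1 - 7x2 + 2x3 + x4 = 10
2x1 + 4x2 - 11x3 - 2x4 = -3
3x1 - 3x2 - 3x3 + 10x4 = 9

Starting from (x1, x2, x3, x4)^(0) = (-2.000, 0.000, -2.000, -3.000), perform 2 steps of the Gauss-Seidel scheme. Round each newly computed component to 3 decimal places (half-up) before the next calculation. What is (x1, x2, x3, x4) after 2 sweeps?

(0.168, -1.448, -0.266, 0.335)

Iteration 1:
  x1 = (-3 - (1)·0.000 - (-3)·-2.000 - (4)·-3.000) / (-11) = -0.273
  x2 = (10 - (-1)·-0.273 - (2)·-2.000 - (1)·-3.000) / (-7) = -2.390
  x3 = (-3 - (2)·-0.273 - (4)·-2.390 - (-2)·-3.000) / (-11) = -0.101
  x4 = (9 - (3)·-0.273 - (-3)·-2.390 - (-3)·-0.101) / (10) = 0.235
Iteration 2:
  x1 = (-3 - (1)·-2.390 - (-3)·-0.101 - (4)·0.235) / (-11) = 0.168
  x2 = (10 - (-1)·0.168 - (2)·-0.101 - (1)·0.235) / (-7) = -1.448
  x3 = (-3 - (2)·0.168 - (4)·-1.448 - (-2)·0.235) / (-11) = -0.266
  x4 = (9 - (3)·0.168 - (-3)·-1.448 - (-3)·-0.266) / (10) = 0.335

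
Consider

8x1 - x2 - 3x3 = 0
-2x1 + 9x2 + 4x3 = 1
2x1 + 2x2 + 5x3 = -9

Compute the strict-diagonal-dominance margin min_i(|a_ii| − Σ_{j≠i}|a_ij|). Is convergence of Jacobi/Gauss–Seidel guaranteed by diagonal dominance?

1

row 1: |8| − (1+3) = 4
row 2: |9| − (2+4) = 3
row 3: |5| − (2+2) = 1
minimum over rows = 1 → strictly diagonally dominant (convergence guaranteed)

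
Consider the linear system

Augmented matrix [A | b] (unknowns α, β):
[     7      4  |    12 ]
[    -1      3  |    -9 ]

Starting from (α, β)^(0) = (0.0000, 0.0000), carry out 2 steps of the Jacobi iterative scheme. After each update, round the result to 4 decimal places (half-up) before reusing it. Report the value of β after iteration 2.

Iteration 1:
  α = (12 - (4)·0.0000) / (7) = 1.7143
  β = (-9 - (-1)·0.0000) / (3) = -3.0000
Iteration 2:
  α = (12 - (4)·-3.0000) / (7) = 3.4286
  β = (-9 - (-1)·1.7143) / (3) = -2.4286

-2.4286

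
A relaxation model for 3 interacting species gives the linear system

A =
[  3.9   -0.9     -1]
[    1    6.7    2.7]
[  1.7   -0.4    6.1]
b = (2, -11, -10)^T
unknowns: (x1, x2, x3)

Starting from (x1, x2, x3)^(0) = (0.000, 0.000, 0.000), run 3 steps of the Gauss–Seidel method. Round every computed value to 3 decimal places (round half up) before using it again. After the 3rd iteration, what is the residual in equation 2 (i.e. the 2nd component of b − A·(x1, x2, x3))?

0.241

Iteration 1:
  x1 = (2 - (-0.9)·0.000 - (-1)·0.000) / (3.9) = 0.513
  x2 = (-11 - (1)·0.513 - (2.7)·0.000) / (6.7) = -1.718
  x3 = (-10 - (1.7)·0.513 - (-0.4)·-1.718) / (6.1) = -1.895
Iteration 2:
  x1 = (2 - (-0.9)·-1.718 - (-1)·-1.895) / (3.9) = -0.370
  x2 = (-11 - (1)·-0.370 - (2.7)·-1.895) / (6.7) = -0.823
  x3 = (-10 - (1.7)·-0.370 - (-0.4)·-0.823) / (6.1) = -1.590
Iteration 3:
  x1 = (2 - (-0.9)·-0.823 - (-1)·-1.590) / (3.9) = -0.085
  x2 = (-11 - (1)·-0.085 - (2.7)·-1.590) / (6.7) = -0.988
  x3 = (-10 - (1.7)·-0.085 - (-0.4)·-0.988) / (6.1) = -1.680
Residual b − A·x = (-0.238, 0.241, -0.003)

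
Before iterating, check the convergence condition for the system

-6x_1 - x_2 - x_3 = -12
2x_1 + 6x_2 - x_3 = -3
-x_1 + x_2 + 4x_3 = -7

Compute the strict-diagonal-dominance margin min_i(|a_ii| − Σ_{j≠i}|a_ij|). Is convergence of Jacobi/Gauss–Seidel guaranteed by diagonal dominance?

row 1: |-6| − (1+1) = 4
row 2: |6| − (2+1) = 3
row 3: |4| − (1+1) = 2
minimum over rows = 2 → strictly diagonally dominant (convergence guaranteed)

2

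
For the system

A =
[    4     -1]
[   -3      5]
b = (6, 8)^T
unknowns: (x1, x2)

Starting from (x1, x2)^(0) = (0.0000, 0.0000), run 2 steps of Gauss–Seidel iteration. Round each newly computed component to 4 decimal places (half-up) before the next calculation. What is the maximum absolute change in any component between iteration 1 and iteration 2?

0.6250

Iteration 1:
  x1 = (6 - (-1)·0.0000) / (4) = 1.5000
  x2 = (8 - (-3)·1.5000) / (5) = 2.5000
Iteration 2:
  x1 = (6 - (-1)·2.5000) / (4) = 2.1250
  x2 = (8 - (-3)·2.1250) / (5) = 2.8750
Change: (0.6250, 0.3750) → max |·| = 0.6250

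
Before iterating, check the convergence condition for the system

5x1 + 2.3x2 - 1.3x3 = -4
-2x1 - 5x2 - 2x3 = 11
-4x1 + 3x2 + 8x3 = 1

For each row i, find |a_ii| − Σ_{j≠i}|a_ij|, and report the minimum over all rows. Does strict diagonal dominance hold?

1

row 1: |5| − (2.3+1.3) = 1.4
row 2: |-5| − (2+2) = 1
row 3: |8| − (4+3) = 1
minimum over rows = 1 → strictly diagonally dominant (convergence guaranteed)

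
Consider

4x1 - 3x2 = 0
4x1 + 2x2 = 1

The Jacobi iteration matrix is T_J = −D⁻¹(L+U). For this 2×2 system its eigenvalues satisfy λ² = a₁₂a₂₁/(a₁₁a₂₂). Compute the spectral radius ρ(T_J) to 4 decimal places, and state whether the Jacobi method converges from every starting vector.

1.2247

a₁₂a₂₁/(a₁₁a₂₂) = (-3)·(4) / ((4)·(2)) = -1.500000
ρ = √|-1.500000| = √1.500000 = 1.2247
ρ > 1, so Jacobi diverges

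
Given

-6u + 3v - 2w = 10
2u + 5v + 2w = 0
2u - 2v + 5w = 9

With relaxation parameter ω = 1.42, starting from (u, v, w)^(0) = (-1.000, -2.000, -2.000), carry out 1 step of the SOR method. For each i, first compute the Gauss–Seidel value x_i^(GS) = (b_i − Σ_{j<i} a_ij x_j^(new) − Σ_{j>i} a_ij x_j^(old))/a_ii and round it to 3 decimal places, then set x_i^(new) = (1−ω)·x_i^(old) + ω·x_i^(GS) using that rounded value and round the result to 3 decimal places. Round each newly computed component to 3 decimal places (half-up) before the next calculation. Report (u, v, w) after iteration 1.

(-2.420, 3.351, 6.673)

Iteration 1:
  u: GS value = (10 - (3)·-2.000 - (-2)·-2.000) / (-6) = -2.000;  u ← (1−ω)·-1.000 + ω·-2.000 = -2.420
  v: GS value = (0 - (2)·-2.420 - (2)·-2.000) / (5) = 1.768;  v ← (1−ω)·-2.000 + ω·1.768 = 3.351
  w: GS value = (9 - (2)·-2.420 - (-2)·3.351) / (5) = 4.108;  w ← (1−ω)·-2.000 + ω·4.108 = 6.673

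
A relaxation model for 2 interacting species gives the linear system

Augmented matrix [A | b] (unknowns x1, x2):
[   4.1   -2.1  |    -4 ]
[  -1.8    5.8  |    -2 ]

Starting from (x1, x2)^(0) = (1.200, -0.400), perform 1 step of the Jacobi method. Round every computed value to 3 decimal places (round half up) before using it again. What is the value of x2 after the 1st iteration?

0.028

Iteration 1:
  x1 = (-4 - (-2.1)·-0.400) / (4.1) = -1.180
  x2 = (-2 - (-1.8)·1.200) / (5.8) = 0.028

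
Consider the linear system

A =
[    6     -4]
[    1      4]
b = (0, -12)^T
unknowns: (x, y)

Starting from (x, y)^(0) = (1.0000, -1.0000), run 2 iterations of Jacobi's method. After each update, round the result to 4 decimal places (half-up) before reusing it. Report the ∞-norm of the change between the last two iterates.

Iteration 1:
  x = (0 - (-4)·-1.0000) / (6) = -0.6667
  y = (-12 - (1)·1.0000) / (4) = -3.2500
Iteration 2:
  x = (0 - (-4)·-3.2500) / (6) = -2.1667
  y = (-12 - (1)·-0.6667) / (4) = -2.8333
Change: (-1.5000, 0.4167) → max |·| = 1.5000

1.5000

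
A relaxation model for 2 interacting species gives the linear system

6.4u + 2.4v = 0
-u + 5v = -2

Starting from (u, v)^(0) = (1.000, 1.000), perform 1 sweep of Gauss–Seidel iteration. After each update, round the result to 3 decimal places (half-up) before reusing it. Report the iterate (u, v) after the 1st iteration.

Iteration 1:
  u = (0 - (2.4)·1.000) / (6.4) = -0.375
  v = (-2 - (-1)·-0.375) / (5) = -0.475

(-0.375, -0.475)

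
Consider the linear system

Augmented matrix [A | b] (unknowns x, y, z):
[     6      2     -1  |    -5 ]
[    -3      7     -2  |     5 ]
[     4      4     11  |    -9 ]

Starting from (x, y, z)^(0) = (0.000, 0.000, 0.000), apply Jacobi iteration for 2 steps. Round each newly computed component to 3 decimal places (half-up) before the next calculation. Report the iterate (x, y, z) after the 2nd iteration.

Iteration 1:
  x = (-5 - (2)·0.000 - (-1)·0.000) / (6) = -0.833
  y = (5 - (-3)·0.000 - (-2)·0.000) / (7) = 0.714
  z = (-9 - (4)·0.000 - (4)·0.000) / (11) = -0.818
Iteration 2:
  x = (-5 - (2)·0.714 - (-1)·-0.818) / (6) = -1.208
  y = (5 - (-3)·-0.833 - (-2)·-0.818) / (7) = 0.124
  z = (-9 - (4)·-0.833 - (4)·0.714) / (11) = -0.775

(-1.208, 0.124, -0.775)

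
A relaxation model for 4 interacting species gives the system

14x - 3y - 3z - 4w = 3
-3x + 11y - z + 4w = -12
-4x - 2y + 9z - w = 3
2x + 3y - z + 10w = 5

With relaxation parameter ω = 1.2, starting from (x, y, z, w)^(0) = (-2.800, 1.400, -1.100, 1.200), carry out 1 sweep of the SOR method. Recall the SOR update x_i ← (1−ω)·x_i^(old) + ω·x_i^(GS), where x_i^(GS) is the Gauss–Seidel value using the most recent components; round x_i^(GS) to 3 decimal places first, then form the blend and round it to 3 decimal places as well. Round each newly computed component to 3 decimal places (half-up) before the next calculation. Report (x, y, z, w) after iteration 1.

Iteration 1:
  x: GS value = (3 - (-3)·1.400 - (-3)·-1.100 - (-4)·1.200) / (14) = 0.621;  x ← (1−ω)·-2.800 + ω·0.621 = 1.305
  y: GS value = (-12 - (-3)·1.305 - (-1)·-1.100 - (4)·1.200) / (11) = -1.271;  y ← (1−ω)·1.400 + ω·-1.271 = -1.805
  z: GS value = (3 - (-4)·1.305 - (-2)·-1.805 - (-1)·1.200) / (9) = 0.646;  z ← (1−ω)·-1.100 + ω·0.646 = 0.995
  w: GS value = (5 - (2)·1.305 - (3)·-1.805 - (-1)·0.995) / (10) = 0.880;  w ← (1−ω)·1.200 + ω·0.880 = 0.816

(1.305, -1.805, 0.995, 0.816)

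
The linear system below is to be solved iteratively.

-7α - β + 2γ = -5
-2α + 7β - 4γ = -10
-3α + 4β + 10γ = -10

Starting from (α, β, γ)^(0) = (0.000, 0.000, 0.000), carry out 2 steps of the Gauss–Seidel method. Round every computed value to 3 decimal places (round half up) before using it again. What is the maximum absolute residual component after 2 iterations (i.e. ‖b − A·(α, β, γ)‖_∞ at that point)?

0.342

Iteration 1:
  α = (-5 - (-1)·0.000 - (2)·0.000) / (-7) = 0.714
  β = (-10 - (-2)·0.714 - (-4)·0.000) / (7) = -1.225
  γ = (-10 - (-3)·0.714 - (4)·-1.225) / (10) = -0.296
Iteration 2:
  α = (-5 - (-1)·-1.225 - (2)·-0.296) / (-7) = 0.805
  β = (-10 - (-2)·0.805 - (-4)·-0.296) / (7) = -1.368
  γ = (-10 - (-3)·0.805 - (4)·-1.368) / (10) = -0.211
Residual b − A·x = (-0.311, 0.342, -0.003); ∞-norm = 0.342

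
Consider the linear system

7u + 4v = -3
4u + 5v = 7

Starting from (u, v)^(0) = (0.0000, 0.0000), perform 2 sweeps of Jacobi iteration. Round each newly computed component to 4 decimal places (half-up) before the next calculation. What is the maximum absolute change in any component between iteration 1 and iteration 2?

Iteration 1:
  u = (-3 - (4)·0.0000) / (7) = -0.4286
  v = (7 - (4)·0.0000) / (5) = 1.4000
Iteration 2:
  u = (-3 - (4)·1.4000) / (7) = -1.2286
  v = (7 - (4)·-0.4286) / (5) = 1.7429
Change: (-0.8000, 0.3429) → max |·| = 0.8000

0.8000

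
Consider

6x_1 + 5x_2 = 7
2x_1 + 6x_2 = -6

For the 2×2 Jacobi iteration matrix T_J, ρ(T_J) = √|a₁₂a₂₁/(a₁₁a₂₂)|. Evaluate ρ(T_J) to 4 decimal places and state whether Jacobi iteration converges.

a₁₂a₂₁/(a₁₁a₂₂) = (5)·(2) / ((6)·(6)) = 0.277778
ρ = √|0.277778| = √0.277778 = 0.5270
ρ < 1, so Jacobi converges

0.5270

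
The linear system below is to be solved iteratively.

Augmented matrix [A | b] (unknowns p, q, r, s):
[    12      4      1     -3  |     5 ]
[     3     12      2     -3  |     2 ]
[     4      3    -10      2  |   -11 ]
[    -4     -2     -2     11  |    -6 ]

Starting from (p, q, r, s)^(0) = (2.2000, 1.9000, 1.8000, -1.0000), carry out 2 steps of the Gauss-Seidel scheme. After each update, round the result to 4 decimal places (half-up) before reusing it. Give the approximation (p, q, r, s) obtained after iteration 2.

Iteration 1:
  p = (5 - (4)·1.9000 - (1)·1.8000 - (-3)·-1.0000) / (12) = -0.6167
  q = (2 - (3)·-0.6167 - (2)·1.8000 - (-3)·-1.0000) / (12) = -0.2292
  r = (-11 - (4)·-0.6167 - (3)·-0.2292 - (2)·-1.0000) / (-10) = 0.5846
  s = (-6 - (-4)·-0.6167 - (-2)·-0.2292 - (-2)·0.5846) / (11) = -0.7051
Iteration 2:
  p = (5 - (4)·-0.2292 - (1)·0.5846 - (-3)·-0.7051) / (12) = 0.2681
  q = (2 - (3)·0.2681 - (2)·0.5846 - (-3)·-0.7051) / (12) = -0.1741
  r = (-11 - (4)·0.2681 - (3)·-0.1741 - (2)·-0.7051) / (-10) = 1.0140
  s = (-6 - (-4)·0.2681 - (-2)·-0.1741 - (-2)·1.0140) / (11) = -0.2953

(0.2681, -0.1741, 1.0140, -0.2953)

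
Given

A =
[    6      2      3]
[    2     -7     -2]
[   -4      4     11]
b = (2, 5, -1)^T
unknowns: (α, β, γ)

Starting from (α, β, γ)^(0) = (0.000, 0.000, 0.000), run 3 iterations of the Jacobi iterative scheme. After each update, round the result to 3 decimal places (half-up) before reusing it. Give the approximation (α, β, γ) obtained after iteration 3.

Iteration 1:
  α = (2 - (2)·0.000 - (3)·0.000) / (6) = 0.333
  β = (5 - (2)·0.000 - (-2)·0.000) / (-7) = -0.714
  γ = (-1 - (-4)·0.000 - (4)·0.000) / (11) = -0.091
Iteration 2:
  α = (2 - (2)·-0.714 - (3)·-0.091) / (6) = 0.617
  β = (5 - (2)·0.333 - (-2)·-0.091) / (-7) = -0.593
  γ = (-1 - (-4)·0.333 - (4)·-0.714) / (11) = 0.290
Iteration 3:
  α = (2 - (2)·-0.593 - (3)·0.290) / (6) = 0.386
  β = (5 - (2)·0.617 - (-2)·0.290) / (-7) = -0.621
  γ = (-1 - (-4)·0.617 - (4)·-0.593) / (11) = 0.349

(0.386, -0.621, 0.349)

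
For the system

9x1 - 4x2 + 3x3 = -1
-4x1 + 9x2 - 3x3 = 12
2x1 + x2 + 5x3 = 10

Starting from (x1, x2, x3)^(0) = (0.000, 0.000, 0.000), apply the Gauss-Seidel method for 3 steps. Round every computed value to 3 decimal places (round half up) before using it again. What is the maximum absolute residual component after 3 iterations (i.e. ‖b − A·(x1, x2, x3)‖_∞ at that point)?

Iteration 1:
  x1 = (-1 - (-4)·0.000 - (3)·0.000) / (9) = -0.111
  x2 = (12 - (-4)·-0.111 - (-3)·0.000) / (9) = 1.284
  x3 = (10 - (2)·-0.111 - (1)·1.284) / (5) = 1.788
Iteration 2:
  x1 = (-1 - (-4)·1.284 - (3)·1.788) / (9) = -0.136
  x2 = (12 - (-4)·-0.136 - (-3)·1.788) / (9) = 1.869
  x3 = (10 - (2)·-0.136 - (1)·1.869) / (5) = 1.681
Iteration 3:
  x1 = (-1 - (-4)·1.869 - (3)·1.681) / (9) = 0.159
  x2 = (12 - (-4)·0.159 - (-3)·1.681) / (9) = 1.964
  x3 = (10 - (2)·0.159 - (1)·1.964) / (5) = 1.544
Residual b − A·x = (0.793, -0.408, -0.002); ∞-norm = 0.793

0.793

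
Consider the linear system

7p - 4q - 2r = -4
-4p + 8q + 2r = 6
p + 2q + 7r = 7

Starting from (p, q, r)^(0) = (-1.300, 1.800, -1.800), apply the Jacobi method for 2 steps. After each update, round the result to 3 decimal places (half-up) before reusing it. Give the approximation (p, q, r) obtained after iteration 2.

Iteration 1:
  p = (-4 - (-4)·1.800 - (-2)·-1.800) / (7) = -0.057
  q = (6 - (-4)·-1.300 - (2)·-1.800) / (8) = 0.550
  r = (7 - (1)·-1.300 - (2)·1.800) / (7) = 0.671
Iteration 2:
  p = (-4 - (-4)·0.550 - (-2)·0.671) / (7) = -0.065
  q = (6 - (-4)·-0.057 - (2)·0.671) / (8) = 0.554
  r = (7 - (1)·-0.057 - (2)·0.550) / (7) = 0.851

(-0.065, 0.554, 0.851)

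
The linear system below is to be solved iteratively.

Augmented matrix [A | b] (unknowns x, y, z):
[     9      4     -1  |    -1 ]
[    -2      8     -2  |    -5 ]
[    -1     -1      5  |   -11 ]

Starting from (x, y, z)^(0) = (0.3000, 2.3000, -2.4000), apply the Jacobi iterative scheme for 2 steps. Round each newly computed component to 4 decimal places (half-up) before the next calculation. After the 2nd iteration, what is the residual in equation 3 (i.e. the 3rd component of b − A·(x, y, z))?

Iteration 1:
  x = (-1 - (4)·2.3000 - (-1)·-2.4000) / (9) = -1.4000
  y = (-5 - (-2)·0.3000 - (-2)·-2.4000) / (8) = -1.1500
  z = (-11 - (-1)·0.3000 - (-1)·2.3000) / (5) = -1.6800
Iteration 2:
  x = (-1 - (4)·-1.1500 - (-1)·-1.6800) / (9) = 0.2133
  y = (-5 - (-2)·-1.4000 - (-2)·-1.6800) / (8) = -1.3950
  z = (-11 - (-1)·-1.4000 - (-1)·-1.1500) / (5) = -2.7100
Residual b − A·x = (-0.0497, 1.1666, 1.3683)

1.3683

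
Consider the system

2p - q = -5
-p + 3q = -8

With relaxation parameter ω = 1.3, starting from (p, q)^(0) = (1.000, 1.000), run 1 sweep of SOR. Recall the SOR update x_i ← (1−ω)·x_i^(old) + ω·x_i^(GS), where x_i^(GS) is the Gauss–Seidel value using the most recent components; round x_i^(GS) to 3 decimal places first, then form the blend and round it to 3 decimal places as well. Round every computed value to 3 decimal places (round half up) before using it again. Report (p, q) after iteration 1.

(-2.900, -5.023)

Iteration 1:
  p: GS value = (-5 - (-1)·1.000) / (2) = -2.000;  p ← (1−ω)·1.000 + ω·-2.000 = -2.900
  q: GS value = (-8 - (-1)·-2.900) / (3) = -3.633;  q ← (1−ω)·1.000 + ω·-3.633 = -5.023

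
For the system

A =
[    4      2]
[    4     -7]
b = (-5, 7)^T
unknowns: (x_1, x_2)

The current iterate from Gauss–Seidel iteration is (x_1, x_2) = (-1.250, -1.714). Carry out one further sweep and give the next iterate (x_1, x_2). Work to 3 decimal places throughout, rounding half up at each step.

One sweep:
  x_1 = (-5 - (2)·-1.714) / (4) = -0.393
  x_2 = (7 - (4)·-0.393) / (-7) = -1.225

(-0.393, -1.225)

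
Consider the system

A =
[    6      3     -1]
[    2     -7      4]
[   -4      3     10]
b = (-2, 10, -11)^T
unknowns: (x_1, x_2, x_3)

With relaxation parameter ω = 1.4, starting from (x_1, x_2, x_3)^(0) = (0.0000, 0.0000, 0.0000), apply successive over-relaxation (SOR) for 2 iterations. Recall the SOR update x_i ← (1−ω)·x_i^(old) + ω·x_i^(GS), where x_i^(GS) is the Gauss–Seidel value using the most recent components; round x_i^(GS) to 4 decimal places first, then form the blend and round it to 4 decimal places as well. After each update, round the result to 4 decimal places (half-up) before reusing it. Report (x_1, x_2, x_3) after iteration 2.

(1.0447, -1.4136, -0.0081)

Iteration 1:
  x_1: GS value = (-2 - (3)·0.0000 - (-1)·0.0000) / (6) = -0.3333;  x_1 ← (1−ω)·0.0000 + ω·-0.3333 = -0.4666
  x_2: GS value = (10 - (2)·-0.4666 - (4)·0.0000) / (-7) = -1.5619;  x_2 ← (1−ω)·0.0000 + ω·-1.5619 = -2.1867
  x_3: GS value = (-11 - (-4)·-0.4666 - (3)·-2.1867) / (10) = -0.6306;  x_3 ← (1−ω)·0.0000 + ω·-0.6306 = -0.8828
Iteration 2:
  x_1: GS value = (-2 - (3)·-2.1867 - (-1)·-0.8828) / (6) = 0.6129;  x_1 ← (1−ω)·-0.4666 + ω·0.6129 = 1.0447
  x_2: GS value = (10 - (2)·1.0447 - (4)·-0.8828) / (-7) = -1.6345;  x_2 ← (1−ω)·-2.1867 + ω·-1.6345 = -1.4136
  x_3: GS value = (-11 - (-4)·1.0447 - (3)·-1.4136) / (10) = -0.2580;  x_3 ← (1−ω)·-0.8828 + ω·-0.2580 = -0.0081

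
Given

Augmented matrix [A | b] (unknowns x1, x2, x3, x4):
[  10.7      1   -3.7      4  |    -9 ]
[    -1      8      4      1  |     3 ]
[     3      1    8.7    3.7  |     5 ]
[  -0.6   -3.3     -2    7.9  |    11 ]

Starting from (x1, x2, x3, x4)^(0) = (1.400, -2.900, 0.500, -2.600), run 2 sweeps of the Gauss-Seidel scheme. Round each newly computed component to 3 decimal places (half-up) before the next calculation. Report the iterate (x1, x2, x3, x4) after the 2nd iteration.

Iteration 1:
  x1 = (-9 - (1)·-2.900 - (-3.7)·0.500 - (4)·-2.600) / (10.7) = 0.575
  x2 = (3 - (-1)·0.575 - (4)·0.500 - (1)·-2.600) / (8) = 0.522
  x3 = (5 - (3)·0.575 - (1)·0.522 - (3.7)·-2.600) / (8.7) = 1.422
  x4 = (11 - (-0.6)·0.575 - (-3.3)·0.522 - (-2)·1.422) / (7.9) = 2.014
Iteration 2:
  x1 = (-9 - (1)·0.522 - (-3.7)·1.422 - (4)·2.014) / (10.7) = -1.151
  x2 = (3 - (-1)·-1.151 - (4)·1.422 - (1)·2.014) / (8) = -0.732
  x3 = (5 - (3)·-1.151 - (1)·-0.732 - (3.7)·2.014) / (8.7) = 0.199
  x4 = (11 - (-0.6)·-1.151 - (-3.3)·-0.732 - (-2)·0.199) / (7.9) = 1.050

(-1.151, -0.732, 0.199, 1.050)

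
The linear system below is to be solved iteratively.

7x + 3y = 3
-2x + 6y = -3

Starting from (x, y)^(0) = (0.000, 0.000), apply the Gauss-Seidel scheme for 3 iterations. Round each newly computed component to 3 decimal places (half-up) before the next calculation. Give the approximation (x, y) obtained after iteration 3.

Iteration 1:
  x = (3 - (3)·0.000) / (7) = 0.429
  y = (-3 - (-2)·0.429) / (6) = -0.357
Iteration 2:
  x = (3 - (3)·-0.357) / (7) = 0.582
  y = (-3 - (-2)·0.582) / (6) = -0.306
Iteration 3:
  x = (3 - (3)·-0.306) / (7) = 0.560
  y = (-3 - (-2)·0.560) / (6) = -0.313

(0.560, -0.313)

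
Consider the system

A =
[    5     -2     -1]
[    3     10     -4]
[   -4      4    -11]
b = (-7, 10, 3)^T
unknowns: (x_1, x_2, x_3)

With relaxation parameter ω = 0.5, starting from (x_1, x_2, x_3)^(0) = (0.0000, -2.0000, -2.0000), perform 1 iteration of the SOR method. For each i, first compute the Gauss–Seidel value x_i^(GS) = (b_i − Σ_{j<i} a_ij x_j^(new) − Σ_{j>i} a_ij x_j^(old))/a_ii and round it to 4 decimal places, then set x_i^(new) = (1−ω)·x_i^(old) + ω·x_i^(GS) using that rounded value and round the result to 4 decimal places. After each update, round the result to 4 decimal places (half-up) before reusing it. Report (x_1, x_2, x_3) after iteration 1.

Iteration 1:
  x_1: GS value = (-7 - (-2)·-2.0000 - (-1)·-2.0000) / (5) = -2.6000;  x_1 ← (1−ω)·0.0000 + ω·-2.6000 = -1.3000
  x_2: GS value = (10 - (3)·-1.3000 - (-4)·-2.0000) / (10) = 0.5900;  x_2 ← (1−ω)·-2.0000 + ω·0.5900 = -0.7050
  x_3: GS value = (3 - (-4)·-1.3000 - (4)·-0.7050) / (-11) = -0.0564;  x_3 ← (1−ω)·-2.0000 + ω·-0.0564 = -1.0282

(-1.3000, -0.7050, -1.0282)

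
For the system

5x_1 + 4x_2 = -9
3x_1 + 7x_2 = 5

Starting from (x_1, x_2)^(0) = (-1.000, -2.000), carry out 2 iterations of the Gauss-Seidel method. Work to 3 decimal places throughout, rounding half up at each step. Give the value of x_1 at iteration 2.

Iteration 1:
  x_1 = (-9 - (4)·-2.000) / (5) = -0.200
  x_2 = (5 - (3)·-0.200) / (7) = 0.800
Iteration 2:
  x_1 = (-9 - (4)·0.800) / (5) = -2.440
  x_2 = (5 - (3)·-2.440) / (7) = 1.760

-2.440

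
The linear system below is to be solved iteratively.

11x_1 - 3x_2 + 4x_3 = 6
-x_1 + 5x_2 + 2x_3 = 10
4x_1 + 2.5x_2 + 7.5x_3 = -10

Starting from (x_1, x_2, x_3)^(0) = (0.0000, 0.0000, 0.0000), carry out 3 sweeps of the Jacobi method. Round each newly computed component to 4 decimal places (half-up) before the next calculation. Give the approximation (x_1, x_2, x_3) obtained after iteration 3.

(2.0992, 3.2315, -3.0545)

Iteration 1:
  x_1 = (6 - (-3)·0.0000 - (4)·0.0000) / (11) = 0.5455
  x_2 = (10 - (-1)·0.0000 - (2)·0.0000) / (5) = 2.0000
  x_3 = (-10 - (4)·0.0000 - (2.5)·0.0000) / (7.5) = -1.3333
Iteration 2:
  x_1 = (6 - (-3)·2.0000 - (4)·-1.3333) / (11) = 1.5757
  x_2 = (10 - (-1)·0.5455 - (2)·-1.3333) / (5) = 2.6424
  x_3 = (-10 - (4)·0.5455 - (2.5)·2.0000) / (7.5) = -2.2909
Iteration 3:
  x_1 = (6 - (-3)·2.6424 - (4)·-2.2909) / (11) = 2.0992
  x_2 = (10 - (-1)·1.5757 - (2)·-2.2909) / (5) = 3.2315
  x_3 = (-10 - (4)·1.5757 - (2.5)·2.6424) / (7.5) = -3.0545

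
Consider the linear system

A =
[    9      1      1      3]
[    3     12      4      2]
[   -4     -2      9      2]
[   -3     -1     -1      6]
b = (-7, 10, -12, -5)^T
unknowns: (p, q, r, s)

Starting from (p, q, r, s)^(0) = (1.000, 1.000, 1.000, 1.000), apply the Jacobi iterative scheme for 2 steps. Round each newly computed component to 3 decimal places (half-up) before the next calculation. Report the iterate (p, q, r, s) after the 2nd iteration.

(-0.688, 1.463, -1.907, -1.634)

Iteration 1:
  p = (-7 - (1)·1.000 - (1)·1.000 - (3)·1.000) / (9) = -1.333
  q = (10 - (3)·1.000 - (4)·1.000 - (2)·1.000) / (12) = 0.083
  r = (-12 - (-4)·1.000 - (-2)·1.000 - (2)·1.000) / (9) = -0.889
  s = (-5 - (-3)·1.000 - (-1)·1.000 - (-1)·1.000) / (6) = 0.000
Iteration 2:
  p = (-7 - (1)·0.083 - (1)·-0.889 - (3)·0.000) / (9) = -0.688
  q = (10 - (3)·-1.333 - (4)·-0.889 - (2)·0.000) / (12) = 1.463
  r = (-12 - (-4)·-1.333 - (-2)·0.083 - (2)·0.000) / (9) = -1.907
  s = (-5 - (-3)·-1.333 - (-1)·0.083 - (-1)·-0.889) / (6) = -1.634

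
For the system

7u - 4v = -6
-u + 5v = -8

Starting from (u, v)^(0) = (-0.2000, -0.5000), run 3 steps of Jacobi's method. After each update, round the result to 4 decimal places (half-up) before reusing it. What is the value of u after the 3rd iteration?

Iteration 1:
  u = (-6 - (-4)·-0.5000) / (7) = -1.1429
  v = (-8 - (-1)·-0.2000) / (5) = -1.6400
Iteration 2:
  u = (-6 - (-4)·-1.6400) / (7) = -1.7943
  v = (-8 - (-1)·-1.1429) / (5) = -1.8286
Iteration 3:
  u = (-6 - (-4)·-1.8286) / (7) = -1.9021
  v = (-8 - (-1)·-1.7943) / (5) = -1.9589

-1.9021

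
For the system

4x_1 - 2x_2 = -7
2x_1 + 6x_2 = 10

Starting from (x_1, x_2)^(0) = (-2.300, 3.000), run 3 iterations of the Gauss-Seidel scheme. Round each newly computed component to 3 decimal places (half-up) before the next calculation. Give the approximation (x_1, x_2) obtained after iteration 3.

(-0.771, 1.924)

Iteration 1:
  x_1 = (-7 - (-2)·3.000) / (4) = -0.250
  x_2 = (10 - (2)·-0.250) / (6) = 1.750
Iteration 2:
  x_1 = (-7 - (-2)·1.750) / (4) = -0.875
  x_2 = (10 - (2)·-0.875) / (6) = 1.958
Iteration 3:
  x_1 = (-7 - (-2)·1.958) / (4) = -0.771
  x_2 = (10 - (2)·-0.771) / (6) = 1.924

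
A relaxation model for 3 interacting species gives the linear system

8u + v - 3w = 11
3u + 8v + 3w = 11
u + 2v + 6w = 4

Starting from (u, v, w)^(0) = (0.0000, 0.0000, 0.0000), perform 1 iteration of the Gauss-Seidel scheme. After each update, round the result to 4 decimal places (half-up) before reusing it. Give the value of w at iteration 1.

0.1510

Iteration 1:
  u = (11 - (1)·0.0000 - (-3)·0.0000) / (8) = 1.3750
  v = (11 - (3)·1.3750 - (3)·0.0000) / (8) = 0.8594
  w = (4 - (1)·1.3750 - (2)·0.8594) / (6) = 0.1510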